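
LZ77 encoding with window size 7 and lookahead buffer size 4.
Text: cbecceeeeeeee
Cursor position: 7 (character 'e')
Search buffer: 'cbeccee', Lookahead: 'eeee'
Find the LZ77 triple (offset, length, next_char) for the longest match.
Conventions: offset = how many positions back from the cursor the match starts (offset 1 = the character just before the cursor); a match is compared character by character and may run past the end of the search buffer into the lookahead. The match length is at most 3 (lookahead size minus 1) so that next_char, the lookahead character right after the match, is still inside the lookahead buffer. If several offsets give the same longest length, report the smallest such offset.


Try each offset into the search buffer:
  offset=1 (pos 6, char 'e'): match length 3
  offset=2 (pos 5, char 'e'): match length 3
  offset=3 (pos 4, char 'c'): match length 0
  offset=4 (pos 3, char 'c'): match length 0
  offset=5 (pos 2, char 'e'): match length 1
  offset=6 (pos 1, char 'b'): match length 0
  offset=7 (pos 0, char 'c'): match length 0
Longest match has length 3, found at offsets 1, 2; take the smallest, offset 1.
next_char = character at position 7 + 3 = 10 -> 'e'

Best match: offset=1, length=3 (matching 'eee' starting at position 6)
LZ77 triple: (1, 3, 'e')


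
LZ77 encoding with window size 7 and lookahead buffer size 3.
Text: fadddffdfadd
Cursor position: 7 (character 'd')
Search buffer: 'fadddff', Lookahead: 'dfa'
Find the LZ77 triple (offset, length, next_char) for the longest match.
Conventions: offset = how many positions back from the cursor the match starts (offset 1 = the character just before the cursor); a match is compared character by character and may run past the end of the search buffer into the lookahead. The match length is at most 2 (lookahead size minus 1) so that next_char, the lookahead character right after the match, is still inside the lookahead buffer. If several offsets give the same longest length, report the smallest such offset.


Try each offset into the search buffer:
  offset=1 (pos 6, char 'f'): match length 0
  offset=2 (pos 5, char 'f'): match length 0
  offset=3 (pos 4, char 'd'): match length 2
  offset=4 (pos 3, char 'd'): match length 1
  offset=5 (pos 2, char 'd'): match length 1
  offset=6 (pos 1, char 'a'): match length 0
  offset=7 (pos 0, char 'f'): match length 0
Longest match has length 2 at offset 3.
next_char = character at position 7 + 2 = 9 -> 'a'

Best match: offset=3, length=2 (matching 'df' starting at position 4)
LZ77 triple: (3, 2, 'a')


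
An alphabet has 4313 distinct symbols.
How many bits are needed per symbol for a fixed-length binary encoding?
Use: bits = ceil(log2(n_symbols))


log2(4313) = 12.0745
Bracket: 2^12 = 4096 < 4313 <= 2^13 = 8192
So ceil(log2(4313)) = 13

bits = ceil(log2(4313)) = ceil(12.0745) = 13 bits


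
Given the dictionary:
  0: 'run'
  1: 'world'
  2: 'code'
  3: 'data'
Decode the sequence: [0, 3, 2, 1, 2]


Look up each index in the dictionary:
  0 -> 'run'
  3 -> 'data'
  2 -> 'code'
  1 -> 'world'
  2 -> 'code'

Decoded: "run data code world code"


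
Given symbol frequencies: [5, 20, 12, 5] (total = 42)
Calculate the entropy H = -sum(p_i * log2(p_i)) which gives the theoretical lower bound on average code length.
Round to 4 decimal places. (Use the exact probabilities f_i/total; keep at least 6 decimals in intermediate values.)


Per-symbol terms -p_i * log2(p_i) with p_i = f_i/42:
  p = 5/42 = 0.119048: log2(p) = -3.070389, -p*log2(p) = 0.365523
  p = 20/42 = 0.476190: log2(p) = -1.070389, -p*log2(p) = 0.509709
  p = 12/42 = 0.285714: log2(p) = -1.807355, -p*log2(p) = 0.516387
  p = 5/42 = 0.119048: log2(p) = -3.070389, -p*log2(p) = 0.365523
H = 0.365523 + 0.509709 + 0.516387 + 0.365523 = 1.757142

H = 1.7571 bits/symbol


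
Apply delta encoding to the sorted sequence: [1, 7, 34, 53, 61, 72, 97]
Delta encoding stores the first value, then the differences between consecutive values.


First value: 1
Deltas:
  7 - 1 = 6
  34 - 7 = 27
  53 - 34 = 19
  61 - 53 = 8
  72 - 61 = 11
  97 - 72 = 25


Delta encoded: [1, 6, 27, 19, 8, 11, 25]


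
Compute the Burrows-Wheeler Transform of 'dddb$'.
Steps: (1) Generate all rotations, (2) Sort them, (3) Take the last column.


Rotations (sorted):
  0: $dddb -> last char: b
  1: b$ddd -> last char: d
  2: db$dd -> last char: d
  3: ddb$d -> last char: d
  4: dddb$ -> last char: $


BWT = bddd$


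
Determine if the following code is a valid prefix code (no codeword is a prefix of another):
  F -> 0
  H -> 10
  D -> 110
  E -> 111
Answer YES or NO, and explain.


Checking each pair (does one codeword prefix another?):
  F='0' vs H='10': no prefix
  F='0' vs D='110': no prefix
  F='0' vs E='111': no prefix
  H='10' vs F='0': no prefix
  H='10' vs D='110': no prefix
  H='10' vs E='111': no prefix
  D='110' vs F='0': no prefix
  D='110' vs H='10': no prefix
  D='110' vs E='111': no prefix
  E='111' vs F='0': no prefix
  E='111' vs H='10': no prefix
  E='111' vs D='110': no prefix
No violation found over all pairs.

YES -- this is a valid prefix code. No codeword is a prefix of any other codeword.


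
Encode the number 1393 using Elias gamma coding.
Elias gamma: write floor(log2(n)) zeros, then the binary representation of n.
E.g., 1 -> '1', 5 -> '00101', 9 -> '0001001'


num_bits = floor(log2(1393)) + 1 = 11
leading_zeros = num_bits - 1 = 10
binary(1393) = 10101110001

Elias gamma(1393) = '0000000000' + '10101110001' = 000000000010101110001 (21 bits)


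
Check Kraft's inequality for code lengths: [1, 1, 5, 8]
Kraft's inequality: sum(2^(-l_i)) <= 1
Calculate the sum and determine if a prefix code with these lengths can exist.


Sum = 2^(-1) + 2^(-1) + 2^(-5) + 2^(-8)
    = 0.5 + 0.5 + 0.03125 + 0.00390625
    = 265/256 = 1.03515625
Since 1.03515625 > 1, Kraft's inequality is NOT satisfied.
A prefix code with these lengths CANNOT exist.

Kraft sum = 1.03515625. Not satisfied.


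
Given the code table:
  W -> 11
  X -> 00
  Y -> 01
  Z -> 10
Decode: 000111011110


Decoding:
00 -> X
01 -> Y
11 -> W
01 -> Y
11 -> W
10 -> Z


Result: XYWYWZ


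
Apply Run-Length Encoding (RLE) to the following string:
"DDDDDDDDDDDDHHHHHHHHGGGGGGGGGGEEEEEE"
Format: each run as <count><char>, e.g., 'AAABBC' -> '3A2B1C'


Scanning runs left to right:
  i=0: run of 'D' x 12 -> '12D'
  i=12: run of 'H' x 8 -> '8H'
  i=20: run of 'G' x 10 -> '10G'
  i=30: run of 'E' x 6 -> '6E'

RLE = 12D8H10G6E


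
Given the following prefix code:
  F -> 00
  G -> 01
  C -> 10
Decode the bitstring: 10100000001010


Decoding step by step:
Bits 10 -> C
Bits 10 -> C
Bits 00 -> F
Bits 00 -> F
Bits 00 -> F
Bits 10 -> C
Bits 10 -> C


Decoded message: CCFFFCC


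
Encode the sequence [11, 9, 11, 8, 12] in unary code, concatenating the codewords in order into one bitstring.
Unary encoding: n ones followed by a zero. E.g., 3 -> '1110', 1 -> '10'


Encode each number as n ones followed by a terminating 0:
  11 -> 111111111110 (12 bits)
  9 -> 1111111110 (10 bits)
  11 -> 111111111110 (12 bits)
  8 -> 111111110 (9 bits)
  12 -> 1111111111110 (13 bits)
Total length = 12 + 10 + 12 + 9 + 13 = 56 bits.

Unary([11, 9, 11, 8, 12]) = 11111111111011111111101111111111101111111101111111111110 (56 bits)


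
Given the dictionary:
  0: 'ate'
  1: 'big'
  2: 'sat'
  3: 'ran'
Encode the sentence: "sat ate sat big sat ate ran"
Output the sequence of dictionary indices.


Look up each word in the dictionary:
  'sat' -> 2
  'ate' -> 0
  'sat' -> 2
  'big' -> 1
  'sat' -> 2
  'ate' -> 0
  'ran' -> 3

Encoded: [2, 0, 2, 1, 2, 0, 3]


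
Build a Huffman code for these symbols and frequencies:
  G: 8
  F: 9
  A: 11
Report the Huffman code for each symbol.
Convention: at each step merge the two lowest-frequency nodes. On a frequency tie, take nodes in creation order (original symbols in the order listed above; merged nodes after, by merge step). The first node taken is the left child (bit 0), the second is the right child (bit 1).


Huffman tree construction:
Step 1: Merge G(8) + F(9) = 17
Step 2: Merge A(11) + (G+F)(17) = 28
Read each symbol's code off the tree from the root (left child = 0, right child = 1).

Codes:
  G: 10 (length 2)
  F: 11 (length 2)
  A: 0 (length 1)
Average code length: 45/28 = 1.6071 bits/symbol


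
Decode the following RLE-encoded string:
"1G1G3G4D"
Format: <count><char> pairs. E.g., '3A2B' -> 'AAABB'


Expanding each <count><char> pair:
  1G -> 'G'
  1G -> 'G'
  3G -> 'GGG'
  4D -> 'DDDD'

Decoded = GGGGGDDDD


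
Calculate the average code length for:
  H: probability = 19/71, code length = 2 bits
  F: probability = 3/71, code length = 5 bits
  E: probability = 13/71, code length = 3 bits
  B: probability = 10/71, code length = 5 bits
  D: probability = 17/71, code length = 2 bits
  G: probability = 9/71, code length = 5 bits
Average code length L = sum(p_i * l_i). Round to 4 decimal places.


Weighted contributions p_i * l_i:
  H: (19/71) * 2 = 38/71
  F: (3/71) * 5 = 15/71
  E: (13/71) * 3 = 39/71
  B: (10/71) * 5 = 50/71
  D: (17/71) * 2 = 34/71
  G: (9/71) * 5 = 45/71
Sum = (38 + 15 + 39 + 50 + 34 + 45)/71 = 221/71

L = 221/71 = 3.1127 bits/symbol


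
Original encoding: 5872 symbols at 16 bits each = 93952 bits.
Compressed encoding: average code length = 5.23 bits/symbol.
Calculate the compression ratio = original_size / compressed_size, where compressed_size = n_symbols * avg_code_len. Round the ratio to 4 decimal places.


original_size = n_symbols * orig_bits = 5872 * 16 = 93952 bits
compressed_size = n_symbols * avg_code_len = 5872 * 5.23 = 30710.56 bits
ratio = original_size / compressed_size = 93952 / 30710.56 = 3.0593

Compression ratio = 3.0593


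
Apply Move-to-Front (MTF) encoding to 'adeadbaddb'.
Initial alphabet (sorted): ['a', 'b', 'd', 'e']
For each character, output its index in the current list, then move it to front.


MTF encoding:
'a': index 0 in ['a', 'b', 'd', 'e'] -> ['a', 'b', 'd', 'e']
'd': index 2 in ['a', 'b', 'd', 'e'] -> ['d', 'a', 'b', 'e']
'e': index 3 in ['d', 'a', 'b', 'e'] -> ['e', 'd', 'a', 'b']
'a': index 2 in ['e', 'd', 'a', 'b'] -> ['a', 'e', 'd', 'b']
'd': index 2 in ['a', 'e', 'd', 'b'] -> ['d', 'a', 'e', 'b']
'b': index 3 in ['d', 'a', 'e', 'b'] -> ['b', 'd', 'a', 'e']
'a': index 2 in ['b', 'd', 'a', 'e'] -> ['a', 'b', 'd', 'e']
'd': index 2 in ['a', 'b', 'd', 'e'] -> ['d', 'a', 'b', 'e']
'd': index 0 in ['d', 'a', 'b', 'e'] -> ['d', 'a', 'b', 'e']
'b': index 2 in ['d', 'a', 'b', 'e'] -> ['b', 'd', 'a', 'e']


Output: [0, 2, 3, 2, 2, 3, 2, 2, 0, 2]


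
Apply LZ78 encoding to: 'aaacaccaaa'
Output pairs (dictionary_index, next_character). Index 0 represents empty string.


LZ78 encoding steps:
Dictionary: {0: ''}
Step 1: w='' (idx 0), next='a' -> output (0, 'a'), add 'a' as idx 1
Step 2: w='a' (idx 1), next='a' -> output (1, 'a'), add 'aa' as idx 2
Step 3: w='' (idx 0), next='c' -> output (0, 'c'), add 'c' as idx 3
Step 4: w='a' (idx 1), next='c' -> output (1, 'c'), add 'ac' as idx 4
Step 5: w='c' (idx 3), next='a' -> output (3, 'a'), add 'ca' as idx 5
Step 6: w='aa' (idx 2), end of input -> output (2, '')


Encoded: [(0, 'a'), (1, 'a'), (0, 'c'), (1, 'c'), (3, 'a'), (2, '')]


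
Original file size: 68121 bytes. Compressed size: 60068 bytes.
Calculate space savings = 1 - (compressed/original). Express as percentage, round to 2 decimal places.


ratio = compressed/original = 60068/68121 = 0.881784
savings = 1 - ratio = 1 - 0.881784 = 0.118216
as a percentage: 0.118216 * 100 = 11.82%

Space savings = 1 - 60068/68121 = 11.82%


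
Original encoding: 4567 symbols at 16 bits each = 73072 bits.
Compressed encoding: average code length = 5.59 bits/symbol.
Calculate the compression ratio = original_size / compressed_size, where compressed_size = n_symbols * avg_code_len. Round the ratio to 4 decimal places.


original_size = n_symbols * orig_bits = 4567 * 16 = 73072 bits
compressed_size = n_symbols * avg_code_len = 4567 * 5.59 = 25529.53 bits
ratio = original_size / compressed_size = 73072 / 25529.53 = 2.8623

Compression ratio = 2.8623


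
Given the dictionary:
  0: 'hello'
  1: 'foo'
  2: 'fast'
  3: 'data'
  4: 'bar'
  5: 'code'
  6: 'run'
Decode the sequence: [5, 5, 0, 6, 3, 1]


Look up each index in the dictionary:
  5 -> 'code'
  5 -> 'code'
  0 -> 'hello'
  6 -> 'run'
  3 -> 'data'
  1 -> 'foo'

Decoded: "code code hello run data foo"


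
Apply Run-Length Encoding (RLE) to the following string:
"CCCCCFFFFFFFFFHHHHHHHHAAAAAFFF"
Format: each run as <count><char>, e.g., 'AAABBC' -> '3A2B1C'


Scanning runs left to right:
  i=0: run of 'C' x 5 -> '5C'
  i=5: run of 'F' x 9 -> '9F'
  i=14: run of 'H' x 8 -> '8H'
  i=22: run of 'A' x 5 -> '5A'
  i=27: run of 'F' x 3 -> '3F'

RLE = 5C9F8H5A3F


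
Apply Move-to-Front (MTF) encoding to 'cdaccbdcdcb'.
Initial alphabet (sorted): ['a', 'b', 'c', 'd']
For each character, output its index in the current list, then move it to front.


MTF encoding:
'c': index 2 in ['a', 'b', 'c', 'd'] -> ['c', 'a', 'b', 'd']
'd': index 3 in ['c', 'a', 'b', 'd'] -> ['d', 'c', 'a', 'b']
'a': index 2 in ['d', 'c', 'a', 'b'] -> ['a', 'd', 'c', 'b']
'c': index 2 in ['a', 'd', 'c', 'b'] -> ['c', 'a', 'd', 'b']
'c': index 0 in ['c', 'a', 'd', 'b'] -> ['c', 'a', 'd', 'b']
'b': index 3 in ['c', 'a', 'd', 'b'] -> ['b', 'c', 'a', 'd']
'd': index 3 in ['b', 'c', 'a', 'd'] -> ['d', 'b', 'c', 'a']
'c': index 2 in ['d', 'b', 'c', 'a'] -> ['c', 'd', 'b', 'a']
'd': index 1 in ['c', 'd', 'b', 'a'] -> ['d', 'c', 'b', 'a']
'c': index 1 in ['d', 'c', 'b', 'a'] -> ['c', 'd', 'b', 'a']
'b': index 2 in ['c', 'd', 'b', 'a'] -> ['b', 'c', 'd', 'a']


Output: [2, 3, 2, 2, 0, 3, 3, 2, 1, 1, 2]


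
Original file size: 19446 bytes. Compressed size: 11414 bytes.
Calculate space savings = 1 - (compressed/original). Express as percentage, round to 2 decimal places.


ratio = compressed/original = 11414/19446 = 0.586959
savings = 1 - ratio = 1 - 0.586959 = 0.413041
as a percentage: 0.413041 * 100 = 41.3%

Space savings = 1 - 11414/19446 = 41.3%


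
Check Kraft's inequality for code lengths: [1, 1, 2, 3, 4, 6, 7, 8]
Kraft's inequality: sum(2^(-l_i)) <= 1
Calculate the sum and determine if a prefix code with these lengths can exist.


Sum = 2^(-1) + 2^(-1) + 2^(-2) + 2^(-3) + 2^(-4) + 2^(-6) + 2^(-7) + 2^(-8)
    = 0.5 + 0.5 + 0.25 + 0.125 + 0.0625 + 0.015625 + 0.0078125 + 0.00390625
    = 375/256 = 1.46484375
Since 1.46484375 > 1, Kraft's inequality is NOT satisfied.
A prefix code with these lengths CANNOT exist.

Kraft sum = 1.46484375. Not satisfied.


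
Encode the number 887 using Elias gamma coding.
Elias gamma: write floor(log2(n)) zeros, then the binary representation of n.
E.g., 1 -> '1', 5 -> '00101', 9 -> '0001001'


num_bits = floor(log2(887)) + 1 = 10
leading_zeros = num_bits - 1 = 9
binary(887) = 1101110111

Elias gamma(887) = '000000000' + '1101110111' = 0000000001101110111 (19 bits)


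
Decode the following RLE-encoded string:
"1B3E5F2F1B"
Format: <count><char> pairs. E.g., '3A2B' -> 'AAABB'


Expanding each <count><char> pair:
  1B -> 'B'
  3E -> 'EEE'
  5F -> 'FFFFF'
  2F -> 'FF'
  1B -> 'B'

Decoded = BEEEFFFFFFFB


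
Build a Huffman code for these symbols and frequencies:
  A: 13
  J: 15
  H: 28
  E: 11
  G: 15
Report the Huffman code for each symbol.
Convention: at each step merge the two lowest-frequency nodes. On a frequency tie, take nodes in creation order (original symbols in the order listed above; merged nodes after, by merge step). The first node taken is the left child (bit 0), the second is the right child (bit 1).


Huffman tree construction:
Step 1: Merge E(11) + A(13) = 24
Step 2: Merge J(15) + G(15) = 30
Step 3: Merge (E+A)(24) + H(28) = 52
Step 4: Merge (J+G)(30) + ((E+A)+H)(52) = 82
Read each symbol's code off the tree from the root (left child = 0, right child = 1).

Codes:
  A: 101 (length 3)
  J: 00 (length 2)
  H: 11 (length 2)
  E: 100 (length 3)
  G: 01 (length 2)
Average code length: 188/82 = 2.2927 bits/symbol


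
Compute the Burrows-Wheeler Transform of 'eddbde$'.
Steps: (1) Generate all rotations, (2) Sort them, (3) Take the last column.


Rotations (sorted):
  0: $eddbde -> last char: e
  1: bde$edd -> last char: d
  2: dbde$ed -> last char: d
  3: ddbde$e -> last char: e
  4: de$eddb -> last char: b
  5: e$eddbd -> last char: d
  6: eddbde$ -> last char: $


BWT = eddebd$


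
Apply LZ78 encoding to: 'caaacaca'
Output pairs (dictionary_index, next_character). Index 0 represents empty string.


LZ78 encoding steps:
Dictionary: {0: ''}
Step 1: w='' (idx 0), next='c' -> output (0, 'c'), add 'c' as idx 1
Step 2: w='' (idx 0), next='a' -> output (0, 'a'), add 'a' as idx 2
Step 3: w='a' (idx 2), next='a' -> output (2, 'a'), add 'aa' as idx 3
Step 4: w='c' (idx 1), next='a' -> output (1, 'a'), add 'ca' as idx 4
Step 5: w='ca' (idx 4), end of input -> output (4, '')


Encoded: [(0, 'c'), (0, 'a'), (2, 'a'), (1, 'a'), (4, '')]


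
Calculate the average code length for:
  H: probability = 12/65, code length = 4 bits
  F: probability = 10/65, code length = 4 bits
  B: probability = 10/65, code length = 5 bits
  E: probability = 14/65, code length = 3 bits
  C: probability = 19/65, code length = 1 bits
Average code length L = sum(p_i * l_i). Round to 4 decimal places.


Weighted contributions p_i * l_i:
  H: (12/65) * 4 = 48/65
  F: (10/65) * 4 = 40/65
  B: (10/65) * 5 = 50/65
  E: (14/65) * 3 = 42/65
  C: (19/65) * 1 = 19/65
Sum = (48 + 40 + 50 + 42 + 19)/65 = 199/65

L = 199/65 = 3.0615 bits/symbol


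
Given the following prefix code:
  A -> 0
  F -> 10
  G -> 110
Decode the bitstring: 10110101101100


Decoding step by step:
Bits 10 -> F
Bits 110 -> G
Bits 10 -> F
Bits 110 -> G
Bits 110 -> G
Bits 0 -> A


Decoded message: FGFGGA


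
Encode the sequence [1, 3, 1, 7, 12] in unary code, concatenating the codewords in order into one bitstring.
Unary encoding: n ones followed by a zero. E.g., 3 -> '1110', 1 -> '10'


Encode each number as n ones followed by a terminating 0:
  1 -> 10 (2 bits)
  3 -> 1110 (4 bits)
  1 -> 10 (2 bits)
  7 -> 11111110 (8 bits)
  12 -> 1111111111110 (13 bits)
Total length = 2 + 4 + 2 + 8 + 13 = 29 bits.

Unary([1, 3, 1, 7, 12]) = 10111010111111101111111111110 (29 bits)


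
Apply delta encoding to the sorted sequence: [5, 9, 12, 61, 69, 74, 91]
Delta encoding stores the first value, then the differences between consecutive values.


First value: 5
Deltas:
  9 - 5 = 4
  12 - 9 = 3
  61 - 12 = 49
  69 - 61 = 8
  74 - 69 = 5
  91 - 74 = 17


Delta encoded: [5, 4, 3, 49, 8, 5, 17]


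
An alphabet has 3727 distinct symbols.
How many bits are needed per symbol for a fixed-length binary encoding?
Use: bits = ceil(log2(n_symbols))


log2(3727) = 11.8638
Bracket: 2^11 = 2048 < 3727 <= 2^12 = 4096
So ceil(log2(3727)) = 12

bits = ceil(log2(3727)) = ceil(11.8638) = 12 bits


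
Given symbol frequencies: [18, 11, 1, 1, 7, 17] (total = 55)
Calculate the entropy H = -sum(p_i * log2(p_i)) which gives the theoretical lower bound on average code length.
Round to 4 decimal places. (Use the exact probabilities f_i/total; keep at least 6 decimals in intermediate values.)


Per-symbol terms -p_i * log2(p_i) with p_i = f_i/55:
  p = 18/55 = 0.327273: log2(p) = -1.611435, -p*log2(p) = 0.527379
  p = 11/55 = 0.200000: log2(p) = -2.321928, -p*log2(p) = 0.464386
  p = 1/55 = 0.018182: log2(p) = -5.781360, -p*log2(p) = 0.105116
  p = 1/55 = 0.018182: log2(p) = -5.781360, -p*log2(p) = 0.105116
  p = 7/55 = 0.127273: log2(p) = -2.974005, -p*log2(p) = 0.378510
  p = 17/55 = 0.309091: log2(p) = -1.693897, -p*log2(p) = 0.523568
H = 0.527379 + 0.464386 + 0.105116 + 0.105116 + 0.378510 + 0.523568 = 2.104075

H = 2.1041 bits/symbol


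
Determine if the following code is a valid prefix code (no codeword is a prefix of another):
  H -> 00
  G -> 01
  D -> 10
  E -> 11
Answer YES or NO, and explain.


Checking each pair (does one codeword prefix another?):
  H='00' vs G='01': no prefix
  H='00' vs D='10': no prefix
  H='00' vs E='11': no prefix
  G='01' vs H='00': no prefix
  G='01' vs D='10': no prefix
  G='01' vs E='11': no prefix
  D='10' vs H='00': no prefix
  D='10' vs G='01': no prefix
  D='10' vs E='11': no prefix
  E='11' vs H='00': no prefix
  E='11' vs G='01': no prefix
  E='11' vs D='10': no prefix
No violation found over all pairs.

YES -- this is a valid prefix code. No codeword is a prefix of any other codeword.


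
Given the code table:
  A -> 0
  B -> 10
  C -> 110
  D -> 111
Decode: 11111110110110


Decoding:
111 -> D
111 -> D
10 -> B
110 -> C
110 -> C


Result: DDBCC


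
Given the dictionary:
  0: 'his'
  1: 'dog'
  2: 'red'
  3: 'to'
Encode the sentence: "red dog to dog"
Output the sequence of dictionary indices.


Look up each word in the dictionary:
  'red' -> 2
  'dog' -> 1
  'to' -> 3
  'dog' -> 1

Encoded: [2, 1, 3, 1]


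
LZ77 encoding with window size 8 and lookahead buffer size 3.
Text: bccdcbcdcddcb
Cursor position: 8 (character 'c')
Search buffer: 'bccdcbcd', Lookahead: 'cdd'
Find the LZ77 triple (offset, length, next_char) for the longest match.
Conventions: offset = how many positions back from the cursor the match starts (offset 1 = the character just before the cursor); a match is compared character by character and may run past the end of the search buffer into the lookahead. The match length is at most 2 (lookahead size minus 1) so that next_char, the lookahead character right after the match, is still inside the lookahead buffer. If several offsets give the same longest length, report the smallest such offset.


Try each offset into the search buffer:
  offset=1 (pos 7, char 'd'): match length 0
  offset=2 (pos 6, char 'c'): match length 2
  offset=3 (pos 5, char 'b'): match length 0
  offset=4 (pos 4, char 'c'): match length 1
  offset=5 (pos 3, char 'd'): match length 0
  offset=6 (pos 2, char 'c'): match length 2
  offset=7 (pos 1, char 'c'): match length 1
  offset=8 (pos 0, char 'b'): match length 0
Longest match has length 2, found at offsets 2, 6; take the smallest, offset 2.
next_char = character at position 8 + 2 = 10 -> 'd'

Best match: offset=2, length=2 (matching 'cd' starting at position 6)
LZ77 triple: (2, 2, 'd')


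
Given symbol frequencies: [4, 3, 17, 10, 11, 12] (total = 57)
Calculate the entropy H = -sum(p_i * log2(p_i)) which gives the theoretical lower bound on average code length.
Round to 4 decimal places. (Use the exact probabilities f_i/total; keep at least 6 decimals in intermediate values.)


Per-symbol terms -p_i * log2(p_i) with p_i = f_i/57:
  p = 4/57 = 0.070175: log2(p) = -3.832890, -p*log2(p) = 0.268975
  p = 3/57 = 0.052632: log2(p) = -4.247928, -p*log2(p) = 0.223575
  p = 17/57 = 0.298246: log2(p) = -1.745427, -p*log2(p) = 0.520566
  p = 10/57 = 0.175439: log2(p) = -2.510962, -p*log2(p) = 0.440520
  p = 11/57 = 0.192982: log2(p) = -2.373458, -p*log2(p) = 0.458036
  p = 12/57 = 0.210526: log2(p) = -2.247928, -p*log2(p) = 0.473248
H = 0.268975 + 0.223575 + 0.520566 + 0.440520 + 0.458036 + 0.473248 = 2.384920

H = 2.3849 bits/symbol


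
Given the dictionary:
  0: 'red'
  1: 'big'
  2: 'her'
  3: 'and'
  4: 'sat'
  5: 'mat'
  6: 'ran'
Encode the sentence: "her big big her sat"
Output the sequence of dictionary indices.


Look up each word in the dictionary:
  'her' -> 2
  'big' -> 1
  'big' -> 1
  'her' -> 2
  'sat' -> 4

Encoded: [2, 1, 1, 2, 4]


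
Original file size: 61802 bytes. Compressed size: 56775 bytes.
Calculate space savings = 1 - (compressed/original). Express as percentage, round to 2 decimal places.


ratio = compressed/original = 56775/61802 = 0.91866
savings = 1 - ratio = 1 - 0.91866 = 0.08134
as a percentage: 0.08134 * 100 = 8.13%

Space savings = 1 - 56775/61802 = 8.13%


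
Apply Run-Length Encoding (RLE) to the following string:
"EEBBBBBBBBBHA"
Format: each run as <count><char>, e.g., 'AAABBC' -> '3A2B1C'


Scanning runs left to right:
  i=0: run of 'E' x 2 -> '2E'
  i=2: run of 'B' x 9 -> '9B'
  i=11: run of 'H' x 1 -> '1H'
  i=12: run of 'A' x 1 -> '1A'

RLE = 2E9B1H1A


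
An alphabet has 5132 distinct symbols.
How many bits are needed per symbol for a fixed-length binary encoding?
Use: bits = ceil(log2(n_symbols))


log2(5132) = 12.3253
Bracket: 2^12 = 4096 < 5132 <= 2^13 = 8192
So ceil(log2(5132)) = 13

bits = ceil(log2(5132)) = ceil(12.3253) = 13 bits


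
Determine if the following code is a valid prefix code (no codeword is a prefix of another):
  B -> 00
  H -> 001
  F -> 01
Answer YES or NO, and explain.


Checking each pair (does one codeword prefix another?):
  B='00' vs H='001': prefix -- VIOLATION

NO -- this is NOT a valid prefix code. B (00) is a prefix of H (001).


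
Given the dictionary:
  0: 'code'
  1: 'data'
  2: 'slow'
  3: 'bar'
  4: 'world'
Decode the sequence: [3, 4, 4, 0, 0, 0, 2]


Look up each index in the dictionary:
  3 -> 'bar'
  4 -> 'world'
  4 -> 'world'
  0 -> 'code'
  0 -> 'code'
  0 -> 'code'
  2 -> 'slow'

Decoded: "bar world world code code code slow"


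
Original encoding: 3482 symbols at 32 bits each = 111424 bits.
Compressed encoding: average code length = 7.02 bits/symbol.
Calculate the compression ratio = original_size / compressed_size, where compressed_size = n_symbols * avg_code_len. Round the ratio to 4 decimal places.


original_size = n_symbols * orig_bits = 3482 * 32 = 111424 bits
compressed_size = n_symbols * avg_code_len = 3482 * 7.02 = 24443.64 bits
ratio = original_size / compressed_size = 111424 / 24443.64 = 4.5584

Compression ratio = 4.5584


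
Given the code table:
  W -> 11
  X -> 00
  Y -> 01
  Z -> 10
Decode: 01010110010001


Decoding:
01 -> Y
01 -> Y
01 -> Y
10 -> Z
01 -> Y
00 -> X
01 -> Y


Result: YYYZYXY


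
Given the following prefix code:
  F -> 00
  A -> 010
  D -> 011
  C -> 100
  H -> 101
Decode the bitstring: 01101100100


Decoding step by step:
Bits 011 -> D
Bits 011 -> D
Bits 00 -> F
Bits 100 -> C


Decoded message: DDFC


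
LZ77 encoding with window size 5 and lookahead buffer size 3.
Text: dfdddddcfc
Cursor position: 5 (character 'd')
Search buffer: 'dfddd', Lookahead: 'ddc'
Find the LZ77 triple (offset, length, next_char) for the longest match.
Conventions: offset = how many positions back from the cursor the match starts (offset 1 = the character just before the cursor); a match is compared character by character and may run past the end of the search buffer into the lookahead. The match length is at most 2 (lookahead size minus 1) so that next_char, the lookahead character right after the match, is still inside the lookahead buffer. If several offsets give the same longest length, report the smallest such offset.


Try each offset into the search buffer:
  offset=1 (pos 4, char 'd'): match length 2
  offset=2 (pos 3, char 'd'): match length 2
  offset=3 (pos 2, char 'd'): match length 2
  offset=4 (pos 1, char 'f'): match length 0
  offset=5 (pos 0, char 'd'): match length 1
Longest match has length 2, found at offsets 1, 2, 3; take the smallest, offset 1.
next_char = character at position 5 + 2 = 7 -> 'c'

Best match: offset=1, length=2 (matching 'dd' starting at position 4)
LZ77 triple: (1, 2, 'c')


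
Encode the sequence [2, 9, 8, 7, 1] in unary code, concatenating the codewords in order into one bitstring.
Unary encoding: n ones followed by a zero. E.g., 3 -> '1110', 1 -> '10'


Encode each number as n ones followed by a terminating 0:
  2 -> 110 (3 bits)
  9 -> 1111111110 (10 bits)
  8 -> 111111110 (9 bits)
  7 -> 11111110 (8 bits)
  1 -> 10 (2 bits)
Total length = 3 + 10 + 9 + 8 + 2 = 32 bits.

Unary([2, 9, 8, 7, 1]) = 11011111111101111111101111111010 (32 bits)


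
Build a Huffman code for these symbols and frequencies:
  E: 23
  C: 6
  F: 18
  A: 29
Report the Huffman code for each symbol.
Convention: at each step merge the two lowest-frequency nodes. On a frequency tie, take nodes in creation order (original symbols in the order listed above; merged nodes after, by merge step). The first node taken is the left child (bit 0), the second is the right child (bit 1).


Huffman tree construction:
Step 1: Merge C(6) + F(18) = 24
Step 2: Merge E(23) + (C+F)(24) = 47
Step 3: Merge A(29) + (E+(C+F))(47) = 76
Read each symbol's code off the tree from the root (left child = 0, right child = 1).

Codes:
  E: 10 (length 2)
  C: 110 (length 3)
  F: 111 (length 3)
  A: 0 (length 1)
Average code length: 147/76 = 1.9342 bits/symbol


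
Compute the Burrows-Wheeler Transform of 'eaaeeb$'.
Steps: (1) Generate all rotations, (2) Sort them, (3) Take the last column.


Rotations (sorted):
  0: $eaaeeb -> last char: b
  1: aaeeb$e -> last char: e
  2: aeeb$ea -> last char: a
  3: b$eaaee -> last char: e
  4: eaaeeb$ -> last char: $
  5: eb$eaae -> last char: e
  6: eeb$eaa -> last char: a


BWT = beae$ea


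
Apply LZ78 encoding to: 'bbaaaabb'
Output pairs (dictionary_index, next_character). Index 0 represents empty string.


LZ78 encoding steps:
Dictionary: {0: ''}
Step 1: w='' (idx 0), next='b' -> output (0, 'b'), add 'b' as idx 1
Step 2: w='b' (idx 1), next='a' -> output (1, 'a'), add 'ba' as idx 2
Step 3: w='' (idx 0), next='a' -> output (0, 'a'), add 'a' as idx 3
Step 4: w='a' (idx 3), next='a' -> output (3, 'a'), add 'aa' as idx 4
Step 5: w='b' (idx 1), next='b' -> output (1, 'b'), add 'bb' as idx 5


Encoded: [(0, 'b'), (1, 'a'), (0, 'a'), (3, 'a'), (1, 'b')]


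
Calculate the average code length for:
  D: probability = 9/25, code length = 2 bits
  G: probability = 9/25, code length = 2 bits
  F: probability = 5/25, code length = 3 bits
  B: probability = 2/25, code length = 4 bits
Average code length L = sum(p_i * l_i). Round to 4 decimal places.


Weighted contributions p_i * l_i:
  D: (9/25) * 2 = 18/25
  G: (9/25) * 2 = 18/25
  F: (5/25) * 3 = 15/25
  B: (2/25) * 4 = 8/25
Sum = (18 + 18 + 15 + 8)/25 = 59/25

L = 59/25 = 2.3600 bits/symbol


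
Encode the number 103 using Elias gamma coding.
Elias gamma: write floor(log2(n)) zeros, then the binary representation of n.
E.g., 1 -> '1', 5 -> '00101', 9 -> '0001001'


num_bits = floor(log2(103)) + 1 = 7
leading_zeros = num_bits - 1 = 6
binary(103) = 1100111

Elias gamma(103) = '000000' + '1100111' = 0000001100111 (13 bits)


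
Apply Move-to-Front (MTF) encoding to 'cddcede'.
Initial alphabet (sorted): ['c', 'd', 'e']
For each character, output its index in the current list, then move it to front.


MTF encoding:
'c': index 0 in ['c', 'd', 'e'] -> ['c', 'd', 'e']
'd': index 1 in ['c', 'd', 'e'] -> ['d', 'c', 'e']
'd': index 0 in ['d', 'c', 'e'] -> ['d', 'c', 'e']
'c': index 1 in ['d', 'c', 'e'] -> ['c', 'd', 'e']
'e': index 2 in ['c', 'd', 'e'] -> ['e', 'c', 'd']
'd': index 2 in ['e', 'c', 'd'] -> ['d', 'e', 'c']
'e': index 1 in ['d', 'e', 'c'] -> ['e', 'd', 'c']


Output: [0, 1, 0, 1, 2, 2, 1]


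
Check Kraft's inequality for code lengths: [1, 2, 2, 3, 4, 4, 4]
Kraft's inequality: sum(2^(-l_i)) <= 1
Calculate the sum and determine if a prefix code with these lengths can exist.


Sum = 2^(-1) + 2^(-2) + 2^(-2) + 2^(-3) + 2^(-4) + 2^(-4) + 2^(-4)
    = 0.5 + 0.25 + 0.25 + 0.125 + 0.0625 + 0.0625 + 0.0625
    = 21/16 = 1.3125
Since 1.3125 > 1, Kraft's inequality is NOT satisfied.
A prefix code with these lengths CANNOT exist.

Kraft sum = 1.3125. Not satisfied.


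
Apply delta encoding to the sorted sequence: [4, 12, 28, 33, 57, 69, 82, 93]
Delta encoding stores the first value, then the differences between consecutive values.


First value: 4
Deltas:
  12 - 4 = 8
  28 - 12 = 16
  33 - 28 = 5
  57 - 33 = 24
  69 - 57 = 12
  82 - 69 = 13
  93 - 82 = 11


Delta encoded: [4, 8, 16, 5, 24, 12, 13, 11]


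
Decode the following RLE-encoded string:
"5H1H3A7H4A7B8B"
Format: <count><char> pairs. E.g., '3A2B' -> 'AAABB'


Expanding each <count><char> pair:
  5H -> 'HHHHH'
  1H -> 'H'
  3A -> 'AAA'
  7H -> 'HHHHHHH'
  4A -> 'AAAA'
  7B -> 'BBBBBBB'
  8B -> 'BBBBBBBB'

Decoded = HHHHHHAAAHHHHHHHAAAABBBBBBBBBBBBBBB


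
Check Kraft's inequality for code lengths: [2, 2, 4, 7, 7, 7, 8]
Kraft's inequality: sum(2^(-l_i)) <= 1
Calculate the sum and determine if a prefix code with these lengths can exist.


Sum = 2^(-2) + 2^(-2) + 2^(-4) + 2^(-7) + 2^(-7) + 2^(-7) + 2^(-8)
    = 0.25 + 0.25 + 0.0625 + 0.0078125 + 0.0078125 + 0.0078125 + 0.00390625
    = 151/256 = 0.58984375
Since 0.58984375 <= 1, Kraft's inequality IS satisfied.
A prefix code with these lengths CAN exist.

Kraft sum = 0.58984375. Satisfied.


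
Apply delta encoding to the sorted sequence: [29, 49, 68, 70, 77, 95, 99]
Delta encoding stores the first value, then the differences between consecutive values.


First value: 29
Deltas:
  49 - 29 = 20
  68 - 49 = 19
  70 - 68 = 2
  77 - 70 = 7
  95 - 77 = 18
  99 - 95 = 4


Delta encoded: [29, 20, 19, 2, 7, 18, 4]


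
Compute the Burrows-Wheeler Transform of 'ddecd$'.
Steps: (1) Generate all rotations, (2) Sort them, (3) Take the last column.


Rotations (sorted):
  0: $ddecd -> last char: d
  1: cd$dde -> last char: e
  2: d$ddec -> last char: c
  3: ddecd$ -> last char: $
  4: decd$d -> last char: d
  5: ecd$dd -> last char: d


BWT = dec$dd


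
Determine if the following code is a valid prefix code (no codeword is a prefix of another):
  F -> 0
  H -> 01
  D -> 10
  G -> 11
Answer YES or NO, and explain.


Checking each pair (does one codeword prefix another?):
  F='0' vs H='01': prefix -- VIOLATION

NO -- this is NOT a valid prefix code. F (0) is a prefix of H (01).


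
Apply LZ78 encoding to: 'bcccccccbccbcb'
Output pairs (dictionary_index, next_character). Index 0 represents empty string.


LZ78 encoding steps:
Dictionary: {0: ''}
Step 1: w='' (idx 0), next='b' -> output (0, 'b'), add 'b' as idx 1
Step 2: w='' (idx 0), next='c' -> output (0, 'c'), add 'c' as idx 2
Step 3: w='c' (idx 2), next='c' -> output (2, 'c'), add 'cc' as idx 3
Step 4: w='cc' (idx 3), next='c' -> output (3, 'c'), add 'ccc' as idx 4
Step 5: w='c' (idx 2), next='b' -> output (2, 'b'), add 'cb' as idx 5
Step 6: w='cc' (idx 3), next='b' -> output (3, 'b'), add 'ccb' as idx 6
Step 7: w='cb' (idx 5), end of input -> output (5, '')


Encoded: [(0, 'b'), (0, 'c'), (2, 'c'), (3, 'c'), (2, 'b'), (3, 'b'), (5, '')]


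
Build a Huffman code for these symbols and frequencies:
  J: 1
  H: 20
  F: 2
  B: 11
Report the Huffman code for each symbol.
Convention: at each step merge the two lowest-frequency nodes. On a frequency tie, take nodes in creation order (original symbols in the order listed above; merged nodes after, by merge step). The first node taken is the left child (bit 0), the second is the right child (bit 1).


Huffman tree construction:
Step 1: Merge J(1) + F(2) = 3
Step 2: Merge (J+F)(3) + B(11) = 14
Step 3: Merge ((J+F)+B)(14) + H(20) = 34
Read each symbol's code off the tree from the root (left child = 0, right child = 1).

Codes:
  J: 000 (length 3)
  H: 1 (length 1)
  F: 001 (length 3)
  B: 01 (length 2)
Average code length: 51/34 = 1.5000 bits/symbol


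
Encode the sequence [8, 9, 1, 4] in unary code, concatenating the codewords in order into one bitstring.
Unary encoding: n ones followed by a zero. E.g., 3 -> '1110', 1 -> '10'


Encode each number as n ones followed by a terminating 0:
  8 -> 111111110 (9 bits)
  9 -> 1111111110 (10 bits)
  1 -> 10 (2 bits)
  4 -> 11110 (5 bits)
Total length = 9 + 10 + 2 + 5 = 26 bits.

Unary([8, 9, 1, 4]) = 11111111011111111101011110 (26 bits)


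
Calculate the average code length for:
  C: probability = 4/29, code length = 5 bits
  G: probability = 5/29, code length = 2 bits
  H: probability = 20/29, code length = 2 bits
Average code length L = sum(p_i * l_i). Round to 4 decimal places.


Weighted contributions p_i * l_i:
  C: (4/29) * 5 = 20/29
  G: (5/29) * 2 = 10/29
  H: (20/29) * 2 = 40/29
Sum = (20 + 10 + 40)/29 = 70/29

L = 70/29 = 2.4138 bits/symbol


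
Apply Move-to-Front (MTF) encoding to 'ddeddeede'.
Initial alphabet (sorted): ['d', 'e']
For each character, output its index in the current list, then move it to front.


MTF encoding:
'd': index 0 in ['d', 'e'] -> ['d', 'e']
'd': index 0 in ['d', 'e'] -> ['d', 'e']
'e': index 1 in ['d', 'e'] -> ['e', 'd']
'd': index 1 in ['e', 'd'] -> ['d', 'e']
'd': index 0 in ['d', 'e'] -> ['d', 'e']
'e': index 1 in ['d', 'e'] -> ['e', 'd']
'e': index 0 in ['e', 'd'] -> ['e', 'd']
'd': index 1 in ['e', 'd'] -> ['d', 'e']
'e': index 1 in ['d', 'e'] -> ['e', 'd']


Output: [0, 0, 1, 1, 0, 1, 0, 1, 1]


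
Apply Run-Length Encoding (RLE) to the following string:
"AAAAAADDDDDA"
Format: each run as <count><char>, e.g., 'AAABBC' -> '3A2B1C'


Scanning runs left to right:
  i=0: run of 'A' x 6 -> '6A'
  i=6: run of 'D' x 5 -> '5D'
  i=11: run of 'A' x 1 -> '1A'

RLE = 6A5D1A


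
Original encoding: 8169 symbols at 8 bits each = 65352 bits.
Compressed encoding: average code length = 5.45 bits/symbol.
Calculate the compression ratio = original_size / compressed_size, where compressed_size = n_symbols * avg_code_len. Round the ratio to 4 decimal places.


original_size = n_symbols * orig_bits = 8169 * 8 = 65352 bits
compressed_size = n_symbols * avg_code_len = 8169 * 5.45 = 44521.05 bits
ratio = original_size / compressed_size = 65352 / 44521.05 = 1.4679

Compression ratio = 1.4679


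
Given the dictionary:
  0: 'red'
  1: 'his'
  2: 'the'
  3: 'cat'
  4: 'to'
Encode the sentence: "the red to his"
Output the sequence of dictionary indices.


Look up each word in the dictionary:
  'the' -> 2
  'red' -> 0
  'to' -> 4
  'his' -> 1

Encoded: [2, 0, 4, 1]


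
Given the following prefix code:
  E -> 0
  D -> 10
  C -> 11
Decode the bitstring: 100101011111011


Decoding step by step:
Bits 10 -> D
Bits 0 -> E
Bits 10 -> D
Bits 10 -> D
Bits 11 -> C
Bits 11 -> C
Bits 10 -> D
Bits 11 -> C


Decoded message: DEDDCCDC


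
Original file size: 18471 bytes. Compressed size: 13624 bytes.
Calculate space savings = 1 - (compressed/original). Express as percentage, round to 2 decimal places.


ratio = compressed/original = 13624/18471 = 0.737589
savings = 1 - ratio = 1 - 0.737589 = 0.262411
as a percentage: 0.262411 * 100 = 26.24%

Space savings = 1 - 13624/18471 = 26.24%


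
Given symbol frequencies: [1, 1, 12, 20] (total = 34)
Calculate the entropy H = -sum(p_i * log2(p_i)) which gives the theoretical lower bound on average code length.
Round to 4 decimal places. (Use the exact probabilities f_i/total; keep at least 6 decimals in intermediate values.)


Per-symbol terms -p_i * log2(p_i) with p_i = f_i/34:
  p = 1/34 = 0.029412: log2(p) = -5.087463, -p*log2(p) = 0.149631
  p = 1/34 = 0.029412: log2(p) = -5.087463, -p*log2(p) = 0.149631
  p = 12/34 = 0.352941: log2(p) = -1.502500, -p*log2(p) = 0.530294
  p = 20/34 = 0.588235: log2(p) = -0.765535, -p*log2(p) = 0.450315
H = 0.149631 + 0.149631 + 0.530294 + 0.450315 = 1.279871

H = 1.2799 bits/symbol


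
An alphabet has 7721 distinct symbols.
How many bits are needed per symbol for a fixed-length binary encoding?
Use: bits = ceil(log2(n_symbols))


log2(7721) = 12.9146
Bracket: 2^12 = 4096 < 7721 <= 2^13 = 8192
So ceil(log2(7721)) = 13

bits = ceil(log2(7721)) = ceil(12.9146) = 13 bits


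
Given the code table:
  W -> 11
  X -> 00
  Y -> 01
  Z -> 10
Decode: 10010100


Decoding:
10 -> Z
01 -> Y
01 -> Y
00 -> X


Result: ZYYX


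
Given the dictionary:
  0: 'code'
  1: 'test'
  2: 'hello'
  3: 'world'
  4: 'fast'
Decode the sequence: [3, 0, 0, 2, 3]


Look up each index in the dictionary:
  3 -> 'world'
  0 -> 'code'
  0 -> 'code'
  2 -> 'hello'
  3 -> 'world'

Decoded: "world code code hello world"


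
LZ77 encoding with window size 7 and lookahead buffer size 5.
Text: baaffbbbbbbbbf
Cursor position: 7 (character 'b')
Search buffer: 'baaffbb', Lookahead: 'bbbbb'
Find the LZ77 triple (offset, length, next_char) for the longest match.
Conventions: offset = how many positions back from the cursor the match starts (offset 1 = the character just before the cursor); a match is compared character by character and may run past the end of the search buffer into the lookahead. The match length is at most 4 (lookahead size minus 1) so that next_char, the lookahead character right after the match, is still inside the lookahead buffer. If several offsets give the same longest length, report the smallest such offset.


Try each offset into the search buffer:
  offset=1 (pos 6, char 'b'): match length 4
  offset=2 (pos 5, char 'b'): match length 4
  offset=3 (pos 4, char 'f'): match length 0
  offset=4 (pos 3, char 'f'): match length 0
  offset=5 (pos 2, char 'a'): match length 0
  offset=6 (pos 1, char 'a'): match length 0
  offset=7 (pos 0, char 'b'): match length 1
Longest match has length 4, found at offsets 1, 2; take the smallest, offset 1.
next_char = character at position 7 + 4 = 11 -> 'b'

Best match: offset=1, length=4 (matching 'bbbb' starting at position 6)
LZ77 triple: (1, 4, 'b')
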